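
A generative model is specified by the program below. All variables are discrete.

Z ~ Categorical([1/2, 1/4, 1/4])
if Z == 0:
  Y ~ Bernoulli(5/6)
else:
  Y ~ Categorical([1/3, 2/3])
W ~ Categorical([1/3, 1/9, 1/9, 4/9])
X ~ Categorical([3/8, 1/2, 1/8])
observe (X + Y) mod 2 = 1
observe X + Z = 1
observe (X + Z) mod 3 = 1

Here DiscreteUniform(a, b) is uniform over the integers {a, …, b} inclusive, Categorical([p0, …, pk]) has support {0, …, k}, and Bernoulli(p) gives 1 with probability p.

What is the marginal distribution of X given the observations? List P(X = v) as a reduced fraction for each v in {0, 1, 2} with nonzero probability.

P(X=0) = 3/5, P(X=1) = 2/5

Enumerate traces; 8 have nonzero weight after conditioning:
  (Z=0, Y=0, W=0, X=1) weight 1/72
  (Z=0, Y=0, W=1, X=1) weight 1/216
  (Z=0, Y=0, W=2, X=1) weight 1/216
  (Z=0, Y=0, W=3, X=1) weight 1/54
  (Z=1, Y=1, W=0, X=0) weight 1/48
  (Z=1, Y=1, W=1, X=0) weight 1/144
  (Z=1, Y=1, W=2, X=0) weight 1/144
  (Z=1, Y=1, W=3, X=0) weight 1/36
Group by X:
  weight(X=0) = 1/16
  weight(X=1) = 1/24
Total weight = 1/16 + 1/24 = 5/48
P(X=0 | obs) = 1/16 / 5/48 = 3/5
P(X=1 | obs) = 1/24 / 5/48 = 2/5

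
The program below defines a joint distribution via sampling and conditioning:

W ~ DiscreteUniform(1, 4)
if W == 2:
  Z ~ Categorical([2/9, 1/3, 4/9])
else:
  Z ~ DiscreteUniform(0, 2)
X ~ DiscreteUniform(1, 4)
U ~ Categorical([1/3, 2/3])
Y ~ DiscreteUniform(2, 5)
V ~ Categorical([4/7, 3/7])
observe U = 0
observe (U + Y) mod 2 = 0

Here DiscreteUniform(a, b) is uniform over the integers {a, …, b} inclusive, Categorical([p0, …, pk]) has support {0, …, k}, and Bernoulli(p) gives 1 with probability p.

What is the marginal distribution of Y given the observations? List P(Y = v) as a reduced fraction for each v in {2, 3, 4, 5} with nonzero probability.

Enumerate traces; 192 have nonzero weight after conditioning:
  (W=1, Z=0, X=1, U=0, Y=2, V=0) weight 1/1008
  (W=1, Z=0, X=1, U=0, Y=2, V=1) weight 1/1344
  (W=1, Z=0, X=1, U=0, Y=4, V=0) weight 1/1008
  (W=1, Z=0, X=1, U=0, Y=4, V=1) weight 1/1344
  (W=1, Z=0, X=2, U=0, Y=2, V=0) weight 1/1008
  (W=1, Z=0, X=2, U=0, Y=2, V=1) weight 1/1344
  (W=1, Z=0, X=2, U=0, Y=4, V=0) weight 1/1008
  (W=1, Z=0, X=2, U=0, Y=4, V=1) weight 1/1344
  … 184 more
Group by Y:
  weight(Y=2) = 1/12
  weight(Y=4) = 1/12
Total weight = 1/12 + 1/12 = 1/6
P(Y=2 | obs) = 1/12 / 1/6 = 1/2
P(Y=4 | obs) = 1/12 / 1/6 = 1/2

P(Y=2) = 1/2, P(Y=4) = 1/2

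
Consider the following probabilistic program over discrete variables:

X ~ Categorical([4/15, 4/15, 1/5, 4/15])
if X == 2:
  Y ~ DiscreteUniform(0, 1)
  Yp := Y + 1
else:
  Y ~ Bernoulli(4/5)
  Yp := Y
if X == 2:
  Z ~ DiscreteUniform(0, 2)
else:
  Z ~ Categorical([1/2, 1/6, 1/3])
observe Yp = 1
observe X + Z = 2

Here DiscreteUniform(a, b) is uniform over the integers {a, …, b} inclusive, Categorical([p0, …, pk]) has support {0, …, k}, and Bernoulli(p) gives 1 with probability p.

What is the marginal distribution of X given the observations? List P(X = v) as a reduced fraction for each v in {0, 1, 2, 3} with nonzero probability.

P(X=0) = 32/63, P(X=1) = 16/63, P(X=2) = 5/21

Enumerate traces; 3 have nonzero weight after conditioning:
  (X=0, Y=1, Z=2) weight 16/225
  (X=1, Y=1, Z=1) weight 8/225
  (X=2, Y=0, Z=0) weight 1/30
Group by X:
  weight(X=0) = 16/225
  weight(X=1) = 8/225
  weight(X=2) = 1/30
Total weight = 16/225 + 8/225 + 1/30 = 7/50
P(X=0 | obs) = 16/225 / 7/50 = 32/63
P(X=1 | obs) = 8/225 / 7/50 = 16/63
P(X=2 | obs) = 1/30 / 7/50 = 5/21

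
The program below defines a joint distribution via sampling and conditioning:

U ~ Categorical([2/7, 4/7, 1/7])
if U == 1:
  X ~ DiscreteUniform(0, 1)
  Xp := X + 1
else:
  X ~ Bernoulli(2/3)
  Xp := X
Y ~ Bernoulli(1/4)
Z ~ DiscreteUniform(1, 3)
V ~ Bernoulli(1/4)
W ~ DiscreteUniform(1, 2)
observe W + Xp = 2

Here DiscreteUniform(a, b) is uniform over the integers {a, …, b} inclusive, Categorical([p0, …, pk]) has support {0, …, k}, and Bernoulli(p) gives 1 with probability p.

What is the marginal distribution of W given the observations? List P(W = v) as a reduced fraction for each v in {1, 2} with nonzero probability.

Enumerate traces; 60 have nonzero weight after conditioning:
  (U=0, X=0, Y=0, Z=1, V=0, W=2) weight 1/112
  (U=0, X=0, Y=0, Z=1, V=1, W=2) weight 1/336
  (U=0, X=0, Y=0, Z=2, V=0, W=2) weight 1/112
  (U=0, X=0, Y=0, Z=2, V=1, W=2) weight 1/336
  (U=0, X=0, Y=0, Z=3, V=0, W=2) weight 1/112
  (U=0, X=0, Y=0, Z=3, V=1, W=2) weight 1/336
  (U=0, X=0, Y=1, Z=1, V=0, W=2) weight 1/336
  (U=0, X=0, Y=1, Z=1, V=1, W=2) weight 1/1008
  (U=0, X=1, Y=0, Z=1, V=0, W=1) weight 1/56
  … 51 more
Group by W:
  weight(W=1) = 2/7
  weight(W=2) = 1/14
Total weight = 2/7 + 1/14 = 5/14
P(W=1 | obs) = 2/7 / 5/14 = 4/5
P(W=2 | obs) = 1/14 / 5/14 = 1/5

P(W=1) = 4/5, P(W=2) = 1/5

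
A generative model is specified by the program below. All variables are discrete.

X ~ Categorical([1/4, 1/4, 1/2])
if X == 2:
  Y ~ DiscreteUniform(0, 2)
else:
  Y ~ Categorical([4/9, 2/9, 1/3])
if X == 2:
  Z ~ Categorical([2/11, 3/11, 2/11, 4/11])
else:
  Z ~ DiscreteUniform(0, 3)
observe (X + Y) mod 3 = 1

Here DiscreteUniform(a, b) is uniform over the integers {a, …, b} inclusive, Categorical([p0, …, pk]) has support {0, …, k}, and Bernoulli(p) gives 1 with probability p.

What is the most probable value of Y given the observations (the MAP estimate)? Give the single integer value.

Enumerate traces; 12 have nonzero weight after conditioning:
  (X=0, Y=1, Z=0) weight 1/72
  (X=0, Y=1, Z=1) weight 1/72
  (X=0, Y=1, Z=2) weight 1/72
  (X=0, Y=1, Z=3) weight 1/72
  (X=1, Y=0, Z=0) weight 1/36
  (X=1, Y=0, Z=1) weight 1/36
  (X=1, Y=0, Z=2) weight 1/36
  (X=1, Y=0, Z=3) weight 1/36
  (X=2, Y=2, Z=0) weight 1/33
  … 3 more
Group by Y:
  weight(Y=0) = 1/9
  weight(Y=1) = 1/18
  weight(Y=2) = 1/6
Total weight = 1/9 + 1/18 + 1/6 = 1/3
P(Y=0 | obs) = 1/9 / 1/3 = 1/3
P(Y=1 | obs) = 1/18 / 1/3 = 1/6
P(Y=2 | obs) = 1/6 / 1/3 = 1/2
argmax = 2

argmax_v P(Y = v | obs) = 2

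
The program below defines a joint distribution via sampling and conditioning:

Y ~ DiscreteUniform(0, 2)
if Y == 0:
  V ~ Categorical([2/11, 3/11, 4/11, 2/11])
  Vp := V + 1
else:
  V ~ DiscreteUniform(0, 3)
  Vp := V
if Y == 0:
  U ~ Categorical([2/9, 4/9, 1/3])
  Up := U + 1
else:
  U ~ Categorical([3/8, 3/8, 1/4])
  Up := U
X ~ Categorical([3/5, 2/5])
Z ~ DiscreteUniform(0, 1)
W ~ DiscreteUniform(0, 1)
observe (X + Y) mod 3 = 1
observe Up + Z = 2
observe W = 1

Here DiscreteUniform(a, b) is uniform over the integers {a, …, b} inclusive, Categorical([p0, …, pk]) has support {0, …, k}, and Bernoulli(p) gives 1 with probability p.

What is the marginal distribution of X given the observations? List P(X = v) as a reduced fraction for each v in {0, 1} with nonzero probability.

Enumerate traces; 16 have nonzero weight after conditioning:
  (Y=0, V=0, U=0, X=1, Z=1, W=1) weight 2/1485
  (Y=0, V=0, U=1, X=1, Z=0, W=1) weight 4/1485
  (Y=0, V=1, U=0, X=1, Z=1, W=1) weight 1/495
  (Y=0, V=1, U=1, X=1, Z=0, W=1) weight 2/495
  (Y=0, V=2, U=0, X=1, Z=1, W=1) weight 4/1485
  (Y=0, V=2, U=1, X=1, Z=0, W=1) weight 8/1485
  (Y=0, V=3, U=0, X=1, Z=1, W=1) weight 2/1485
  (Y=0, V=3, U=1, X=1, Z=0, W=1) weight 4/1485
  (Y=1, V=0, U=1, X=0, Z=1, W=1) weight 3/640
  … 7 more
Group by X:
  weight(X=0) = 1/32
  weight(X=1) = 1/45
Total weight = 1/32 + 1/45 = 77/1440
P(X=0 | obs) = 1/32 / 77/1440 = 45/77
P(X=1 | obs) = 1/45 / 77/1440 = 32/77

P(X=0) = 45/77, P(X=1) = 32/77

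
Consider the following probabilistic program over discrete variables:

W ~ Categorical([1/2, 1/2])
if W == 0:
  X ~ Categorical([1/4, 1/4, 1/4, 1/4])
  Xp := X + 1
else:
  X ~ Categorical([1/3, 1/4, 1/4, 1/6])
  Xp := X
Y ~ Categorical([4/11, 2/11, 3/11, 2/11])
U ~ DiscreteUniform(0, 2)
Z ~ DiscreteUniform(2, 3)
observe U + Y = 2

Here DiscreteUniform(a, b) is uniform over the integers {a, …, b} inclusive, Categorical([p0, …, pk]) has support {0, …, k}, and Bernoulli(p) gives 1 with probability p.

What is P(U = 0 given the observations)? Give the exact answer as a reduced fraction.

P(U = 0 | obs) = 1/3

Enumerate traces; 48 have nonzero weight after conditioning:
  (W=0, X=0, Y=0, U=2, Z=2) weight 1/132
  (W=0, X=0, Y=0, U=2, Z=3) weight 1/132
  (W=0, X=0, Y=1, U=1, Z=2) weight 1/264
  (W=0, X=0, Y=1, U=1, Z=3) weight 1/264
  (W=0, X=0, Y=2, U=0, Z=2) weight 1/176
  (W=0, X=0, Y=2, U=0, Z=3) weight 1/176
  (W=0, X=1, Y=0, U=2, Z=2) weight 1/132
  (W=0, X=1, Y=0, U=2, Z=3) weight 1/132
  … 40 more
Group by U:
  weight(U=0) = 1/11
  weight(U=1) = 2/33
  weight(U=2) = 4/33
Total weight = 1/11 + 2/33 + 4/33 = 3/11
P(U=0 | obs) = 1/11 / 3/11 = 1/3
P(U=1 | obs) = 2/33 / 3/11 = 2/9
P(U=2 | obs) = 4/33 / 3/11 = 4/9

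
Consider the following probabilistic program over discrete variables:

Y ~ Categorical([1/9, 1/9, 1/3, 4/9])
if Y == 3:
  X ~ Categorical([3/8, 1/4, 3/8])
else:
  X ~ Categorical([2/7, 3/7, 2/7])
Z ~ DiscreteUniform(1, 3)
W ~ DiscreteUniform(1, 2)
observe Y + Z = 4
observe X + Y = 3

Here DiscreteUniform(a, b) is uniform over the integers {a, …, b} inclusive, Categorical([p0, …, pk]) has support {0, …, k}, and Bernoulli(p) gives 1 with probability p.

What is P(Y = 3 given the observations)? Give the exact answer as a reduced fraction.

Enumerate traces; 6 have nonzero weight after conditioning:
  (Y=1, X=2, Z=3, W=1) weight 1/189
  (Y=1, X=2, Z=3, W=2) weight 1/189
  (Y=2, X=1, Z=2, W=1) weight 1/42
  (Y=2, X=1, Z=2, W=2) weight 1/42
  (Y=3, X=0, Z=1, W=1) weight 1/36
  (Y=3, X=0, Z=1, W=2) weight 1/36
Group by Y:
  weight(Y=1) = 2/189
  weight(Y=2) = 1/21
  weight(Y=3) = 1/18
Total weight = 2/189 + 1/21 + 1/18 = 43/378
P(Y=1 | obs) = 2/189 / 43/378 = 4/43
P(Y=2 | obs) = 1/21 / 43/378 = 18/43
P(Y=3 | obs) = 1/18 / 43/378 = 21/43

P(Y = 3 | obs) = 21/43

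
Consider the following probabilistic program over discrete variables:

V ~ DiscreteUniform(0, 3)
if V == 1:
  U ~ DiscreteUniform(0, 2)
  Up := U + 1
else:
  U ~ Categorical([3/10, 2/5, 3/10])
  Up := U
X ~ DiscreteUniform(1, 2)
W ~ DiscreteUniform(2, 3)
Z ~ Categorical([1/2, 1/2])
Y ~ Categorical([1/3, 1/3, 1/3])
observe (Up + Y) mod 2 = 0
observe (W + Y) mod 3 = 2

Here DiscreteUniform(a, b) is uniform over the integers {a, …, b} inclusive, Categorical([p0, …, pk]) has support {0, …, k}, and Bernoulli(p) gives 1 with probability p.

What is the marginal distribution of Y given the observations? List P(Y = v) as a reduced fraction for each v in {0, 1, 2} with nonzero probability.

P(Y=0) = 1/2, P(Y=2) = 1/2

Enumerate traces; 56 have nonzero weight after conditioning:
  (V=0, U=0, X=1, W=2, Z=0, Y=0) weight 1/320
  (V=0, U=0, X=1, W=2, Z=1, Y=0) weight 1/320
  (V=0, U=0, X=1, W=3, Z=0, Y=2) weight 1/320
  (V=0, U=0, X=1, W=3, Z=1, Y=2) weight 1/320
  (V=0, U=0, X=2, W=2, Z=0, Y=0) weight 1/320
  (V=0, U=0, X=2, W=2, Z=1, Y=0) weight 1/320
  (V=0, U=0, X=2, W=3, Z=0, Y=2) weight 1/320
  (V=0, U=0, X=2, W=3, Z=1, Y=2) weight 1/320
  … 48 more
Group by Y:
  weight(Y=0) = 4/45
  weight(Y=2) = 4/45
Total weight = 4/45 + 4/45 = 8/45
P(Y=0 | obs) = 4/45 / 8/45 = 1/2
P(Y=2 | obs) = 4/45 / 8/45 = 1/2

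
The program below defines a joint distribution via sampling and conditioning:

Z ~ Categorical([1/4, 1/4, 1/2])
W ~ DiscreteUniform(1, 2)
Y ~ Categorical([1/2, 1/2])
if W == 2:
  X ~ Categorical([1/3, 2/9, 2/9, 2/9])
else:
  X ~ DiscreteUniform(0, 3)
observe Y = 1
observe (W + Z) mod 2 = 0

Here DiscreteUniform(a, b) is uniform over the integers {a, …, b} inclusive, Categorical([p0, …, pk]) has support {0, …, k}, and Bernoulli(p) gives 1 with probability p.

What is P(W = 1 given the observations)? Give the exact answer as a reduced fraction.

P(W = 1 | obs) = 1/4

Enumerate traces; 12 have nonzero weight after conditioning:
  (Z=0, W=2, Y=1, X=0) weight 1/48
  (Z=0, W=2, Y=1, X=1) weight 1/72
  (Z=0, W=2, Y=1, X=2) weight 1/72
  (Z=0, W=2, Y=1, X=3) weight 1/72
  (Z=1, W=1, Y=1, X=0) weight 1/64
  (Z=1, W=1, Y=1, X=1) weight 1/64
  (Z=1, W=1, Y=1, X=2) weight 1/64
  (Z=1, W=1, Y=1, X=3) weight 1/64
  … 4 more
Group by W:
  weight(W=1) = 1/16
  weight(W=2) = 3/16
Total weight = 1/16 + 3/16 = 1/4
P(W=1 | obs) = 1/16 / 1/4 = 1/4
P(W=2 | obs) = 3/16 / 1/4 = 3/4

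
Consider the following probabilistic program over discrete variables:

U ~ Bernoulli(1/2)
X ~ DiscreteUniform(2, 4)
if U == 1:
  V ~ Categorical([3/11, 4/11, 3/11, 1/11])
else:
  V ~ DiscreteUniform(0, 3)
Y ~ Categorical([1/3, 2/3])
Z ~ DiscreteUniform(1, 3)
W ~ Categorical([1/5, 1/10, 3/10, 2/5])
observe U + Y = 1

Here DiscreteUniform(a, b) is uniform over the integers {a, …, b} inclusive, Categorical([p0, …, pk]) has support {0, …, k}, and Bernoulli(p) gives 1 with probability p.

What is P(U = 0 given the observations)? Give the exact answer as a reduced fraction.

P(U = 0 | obs) = 2/3

Enumerate traces; 288 have nonzero weight after conditioning:
  (U=0, X=2, V=0, Y=1, Z=1, W=0) weight 1/540
  (U=0, X=2, V=0, Y=1, Z=1, W=1) weight 1/1080
  (U=0, X=2, V=0, Y=1, Z=1, W=2) weight 1/360
  (U=0, X=2, V=0, Y=1, Z=1, W=3) weight 1/270
  (U=0, X=2, V=0, Y=1, Z=2, W=0) weight 1/540
  (U=0, X=2, V=0, Y=1, Z=2, W=1) weight 1/1080
  (U=0, X=2, V=0, Y=1, Z=2, W=2) weight 1/360
  (U=0, X=2, V=0, Y=1, Z=2, W=3) weight 1/270
  (U=1, X=2, V=0, Y=0, Z=1, W=0) weight 1/990
  … 279 more
Group by U:
  weight(U=0) = 1/3
  weight(U=1) = 1/6
Total weight = 1/3 + 1/6 = 1/2
P(U=0 | obs) = 1/3 / 1/2 = 2/3
P(U=1 | obs) = 1/6 / 1/2 = 1/3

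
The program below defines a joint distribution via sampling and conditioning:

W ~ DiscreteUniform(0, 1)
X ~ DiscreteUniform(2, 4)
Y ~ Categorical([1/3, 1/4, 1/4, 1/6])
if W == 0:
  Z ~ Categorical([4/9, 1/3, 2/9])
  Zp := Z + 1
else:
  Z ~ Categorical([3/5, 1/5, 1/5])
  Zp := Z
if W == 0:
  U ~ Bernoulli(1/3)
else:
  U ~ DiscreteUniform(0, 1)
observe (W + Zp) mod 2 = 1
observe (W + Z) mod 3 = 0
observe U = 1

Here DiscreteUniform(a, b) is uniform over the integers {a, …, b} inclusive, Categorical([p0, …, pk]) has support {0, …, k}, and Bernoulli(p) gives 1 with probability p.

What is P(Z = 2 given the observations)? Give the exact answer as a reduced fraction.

Enumerate traces; 24 have nonzero weight after conditioning:
  (W=0, X=2, Y=0, Z=0, U=1) weight 2/243
  (W=0, X=2, Y=1, Z=0, U=1) weight 1/162
  (W=0, X=2, Y=2, Z=0, U=1) weight 1/162
  (W=0, X=2, Y=3, Z=0, U=1) weight 1/243
  (W=0, X=3, Y=0, Z=0, U=1) weight 2/243
  (W=0, X=3, Y=1, Z=0, U=1) weight 1/162
  (W=0, X=3, Y=2, Z=0, U=1) weight 1/162
  (W=0, X=3, Y=3, Z=0, U=1) weight 1/243
  (W=1, X=2, Y=0, Z=2, U=1) weight 1/180
  … 15 more
Group by Z:
  weight(Z=0) = 2/27
  weight(Z=2) = 1/20
Total weight = 2/27 + 1/20 = 67/540
P(Z=0 | obs) = 2/27 / 67/540 = 40/67
P(Z=2 | obs) = 1/20 / 67/540 = 27/67

P(Z = 2 | obs) = 27/67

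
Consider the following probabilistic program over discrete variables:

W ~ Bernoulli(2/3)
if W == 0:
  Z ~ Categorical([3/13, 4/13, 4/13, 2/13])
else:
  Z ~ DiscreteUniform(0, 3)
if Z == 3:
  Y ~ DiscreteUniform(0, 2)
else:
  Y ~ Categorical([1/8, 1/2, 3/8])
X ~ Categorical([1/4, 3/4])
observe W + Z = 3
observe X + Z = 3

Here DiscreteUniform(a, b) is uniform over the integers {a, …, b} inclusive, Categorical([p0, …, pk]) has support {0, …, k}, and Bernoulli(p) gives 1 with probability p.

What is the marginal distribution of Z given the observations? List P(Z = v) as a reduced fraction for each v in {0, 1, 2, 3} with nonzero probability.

Enumerate traces; 6 have nonzero weight after conditioning:
  (W=0, Z=3, Y=0, X=0) weight 1/234
  (W=0, Z=3, Y=1, X=0) weight 1/234
  (W=0, Z=3, Y=2, X=0) weight 1/234
  (W=1, Z=2, Y=0, X=1) weight 1/64
  (W=1, Z=2, Y=1, X=1) weight 1/16
  (W=1, Z=2, Y=2, X=1) weight 3/64
Group by Z:
  weight(Z=2) = 1/8
  weight(Z=3) = 1/78
Total weight = 1/8 + 1/78 = 43/312
P(Z=2 | obs) = 1/8 / 43/312 = 39/43
P(Z=3 | obs) = 1/78 / 43/312 = 4/43

P(Z=2) = 39/43, P(Z=3) = 4/43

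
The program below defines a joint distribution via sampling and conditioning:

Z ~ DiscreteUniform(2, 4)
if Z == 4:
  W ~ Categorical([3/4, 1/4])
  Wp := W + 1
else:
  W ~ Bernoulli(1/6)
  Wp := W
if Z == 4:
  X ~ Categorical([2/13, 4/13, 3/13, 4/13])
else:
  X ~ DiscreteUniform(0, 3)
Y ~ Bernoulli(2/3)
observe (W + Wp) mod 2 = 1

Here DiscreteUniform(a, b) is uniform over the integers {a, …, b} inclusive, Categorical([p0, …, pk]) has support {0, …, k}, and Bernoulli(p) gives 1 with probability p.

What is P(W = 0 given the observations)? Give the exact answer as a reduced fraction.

Enumerate traces; 16 have nonzero weight after conditioning:
  (Z=4, W=0, X=0, Y=0) weight 1/78
  (Z=4, W=0, X=0, Y=1) weight 1/39
  (Z=4, W=0, X=1, Y=0) weight 1/39
  (Z=4, W=0, X=1, Y=1) weight 2/39
  (Z=4, W=0, X=2, Y=0) weight 1/52
  (Z=4, W=0, X=2, Y=1) weight 1/26
  (Z=4, W=0, X=3, Y=0) weight 1/39
  (Z=4, W=0, X=3, Y=1) weight 2/39
  (Z=4, W=1, X=0, Y=0) weight 1/234
  … 7 more
Group by W:
  weight(W=0) = 1/4
  weight(W=1) = 1/12
Total weight = 1/4 + 1/12 = 1/3
P(W=0 | obs) = 1/4 / 1/3 = 3/4
P(W=1 | obs) = 1/12 / 1/3 = 1/4

P(W = 0 | obs) = 3/4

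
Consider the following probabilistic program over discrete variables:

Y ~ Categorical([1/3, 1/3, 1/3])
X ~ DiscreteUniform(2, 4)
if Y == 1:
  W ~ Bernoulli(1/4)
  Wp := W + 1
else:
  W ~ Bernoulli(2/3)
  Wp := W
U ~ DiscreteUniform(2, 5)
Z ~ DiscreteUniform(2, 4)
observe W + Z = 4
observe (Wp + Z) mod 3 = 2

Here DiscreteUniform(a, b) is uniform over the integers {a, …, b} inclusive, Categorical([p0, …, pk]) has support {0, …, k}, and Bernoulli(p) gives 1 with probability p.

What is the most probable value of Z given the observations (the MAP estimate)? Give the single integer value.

Enumerate traces; 24 have nonzero weight after conditioning:
  (Y=1, X=2, W=0, U=2, Z=4) weight 1/144
  (Y=1, X=2, W=0, U=3, Z=4) weight 1/144
  (Y=1, X=2, W=0, U=4, Z=4) weight 1/144
  (Y=1, X=2, W=0, U=5, Z=4) weight 1/144
  (Y=1, X=2, W=1, U=2, Z=3) weight 1/432
  (Y=1, X=2, W=1, U=3, Z=3) weight 1/432
  (Y=1, X=2, W=1, U=4, Z=3) weight 1/432
  (Y=1, X=2, W=1, U=5, Z=3) weight 1/432
  … 16 more
Group by Z:
  weight(Z=3) = 1/36
  weight(Z=4) = 1/12
Total weight = 1/36 + 1/12 = 1/9
P(Z=3 | obs) = 1/36 / 1/9 = 1/4
P(Z=4 | obs) = 1/12 / 1/9 = 3/4
argmax = 4

argmax_v P(Z = v | obs) = 4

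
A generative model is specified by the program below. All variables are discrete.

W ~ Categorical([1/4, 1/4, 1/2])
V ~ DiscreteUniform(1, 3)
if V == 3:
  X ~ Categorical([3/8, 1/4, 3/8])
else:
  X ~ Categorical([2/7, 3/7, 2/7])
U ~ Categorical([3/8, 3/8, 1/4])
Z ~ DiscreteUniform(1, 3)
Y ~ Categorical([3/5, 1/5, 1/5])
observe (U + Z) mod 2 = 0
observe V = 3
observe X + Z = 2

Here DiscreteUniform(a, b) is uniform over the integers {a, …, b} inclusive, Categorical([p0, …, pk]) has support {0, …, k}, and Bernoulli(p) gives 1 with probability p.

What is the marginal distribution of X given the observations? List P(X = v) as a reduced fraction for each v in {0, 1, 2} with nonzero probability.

Enumerate traces; 27 have nonzero weight after conditioning:
  (W=0, V=3, X=0, U=0, Z=2, Y=0) weight 3/1280
  (W=0, V=3, X=0, U=0, Z=2, Y=1) weight 1/1280
  (W=0, V=3, X=0, U=0, Z=2, Y=2) weight 1/1280
  (W=0, V=3, X=0, U=2, Z=2, Y=0) weight 1/640
  (W=0, V=3, X=0, U=2, Z=2, Y=1) weight 1/1920
  (W=0, V=3, X=0, U=2, Z=2, Y=2) weight 1/1920
  (W=0, V=3, X=1, U=1, Z=1, Y=0) weight 1/640
  (W=0, V=3, X=1, U=1, Z=1, Y=1) weight 1/1920
  … 19 more
Group by X:
  weight(X=0) = 5/192
  weight(X=1) = 1/96
Total weight = 5/192 + 1/96 = 7/192
P(X=0 | obs) = 5/192 / 7/192 = 5/7
P(X=1 | obs) = 1/96 / 7/192 = 2/7

P(X=0) = 5/7, P(X=1) = 2/7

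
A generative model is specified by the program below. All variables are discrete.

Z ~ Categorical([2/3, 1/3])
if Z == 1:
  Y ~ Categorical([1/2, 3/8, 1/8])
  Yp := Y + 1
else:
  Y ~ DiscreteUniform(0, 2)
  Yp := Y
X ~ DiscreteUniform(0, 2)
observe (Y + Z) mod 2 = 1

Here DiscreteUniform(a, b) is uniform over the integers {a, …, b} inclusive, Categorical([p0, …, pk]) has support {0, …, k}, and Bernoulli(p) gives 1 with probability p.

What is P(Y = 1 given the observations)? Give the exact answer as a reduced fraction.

P(Y = 1 | obs) = 16/31

Enumerate traces; 9 have nonzero weight after conditioning:
  (Z=0, Y=1, X=0) weight 2/27
  (Z=0, Y=1, X=1) weight 2/27
  (Z=0, Y=1, X=2) weight 2/27
  (Z=1, Y=0, X=0) weight 1/18
  (Z=1, Y=0, X=1) weight 1/18
  (Z=1, Y=0, X=2) weight 1/18
  (Z=1, Y=2, X=0) weight 1/72
  (Z=1, Y=2, X=1) weight 1/72
  … 1 more
Group by Y:
  weight(Y=0) = 1/6
  weight(Y=1) = 2/9
  weight(Y=2) = 1/24
Total weight = 1/6 + 2/9 + 1/24 = 31/72
P(Y=0 | obs) = 1/6 / 31/72 = 12/31
P(Y=1 | obs) = 2/9 / 31/72 = 16/31
P(Y=2 | obs) = 1/24 / 31/72 = 3/31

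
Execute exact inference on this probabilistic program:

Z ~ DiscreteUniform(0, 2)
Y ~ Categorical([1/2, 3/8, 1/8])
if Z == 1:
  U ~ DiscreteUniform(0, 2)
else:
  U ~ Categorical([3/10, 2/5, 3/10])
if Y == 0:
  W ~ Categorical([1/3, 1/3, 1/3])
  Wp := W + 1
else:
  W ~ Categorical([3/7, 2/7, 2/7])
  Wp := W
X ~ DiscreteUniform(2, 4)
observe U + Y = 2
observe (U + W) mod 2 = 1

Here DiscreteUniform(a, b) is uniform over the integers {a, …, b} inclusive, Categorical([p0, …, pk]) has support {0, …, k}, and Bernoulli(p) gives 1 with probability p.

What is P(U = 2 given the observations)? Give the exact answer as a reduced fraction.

Enumerate traces; 36 have nonzero weight after conditioning:
  (Z=0, Y=0, U=2, W=1, X=2) weight 1/180
  (Z=0, Y=0, U=2, W=1, X=3) weight 1/180
  (Z=0, Y=0, U=2, W=1, X=4) weight 1/180
  (Z=0, Y=1, U=1, W=0, X=2) weight 1/140
  (Z=0, Y=1, U=1, W=0, X=3) weight 1/140
  (Z=0, Y=1, U=1, W=0, X=4) weight 1/140
  (Z=0, Y=1, U=1, W=2, X=2) weight 1/210
  (Z=0, Y=1, U=1, W=2, X=3) weight 1/210
  (Z=0, Y=2, U=0, W=1, X=2) weight 1/840
  … 27 more
Group by U:
  weight(U=0) = 1/90
  weight(U=1) = 17/168
  weight(U=2) = 7/135
Total weight = 1/90 + 17/168 + 7/135 = 1241/7560
P(U=0 | obs) = 1/90 / 1241/7560 = 84/1241
P(U=1 | obs) = 17/168 / 1241/7560 = 45/73
P(U=2 | obs) = 7/135 / 1241/7560 = 392/1241

P(U = 2 | obs) = 392/1241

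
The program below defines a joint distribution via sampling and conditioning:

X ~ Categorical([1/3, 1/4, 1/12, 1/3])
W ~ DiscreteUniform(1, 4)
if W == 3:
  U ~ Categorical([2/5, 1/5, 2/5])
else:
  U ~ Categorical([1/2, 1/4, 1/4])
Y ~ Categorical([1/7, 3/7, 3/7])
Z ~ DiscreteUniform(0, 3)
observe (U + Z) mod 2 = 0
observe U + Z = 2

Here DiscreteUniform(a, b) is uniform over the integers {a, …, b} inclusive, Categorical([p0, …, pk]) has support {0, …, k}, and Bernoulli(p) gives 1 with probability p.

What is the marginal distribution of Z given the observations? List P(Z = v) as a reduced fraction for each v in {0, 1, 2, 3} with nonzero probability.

P(Z=0) = 23/80, P(Z=1) = 19/80, P(Z=2) = 19/40

Enumerate traces; 144 have nonzero weight after conditioning:
  (X=0, W=1, U=0, Y=0, Z=2) weight 1/672
  (X=0, W=1, U=0, Y=1, Z=2) weight 1/224
  (X=0, W=1, U=0, Y=2, Z=2) weight 1/224
  (X=0, W=1, U=1, Y=0, Z=1) weight 1/1344
  (X=0, W=1, U=1, Y=1, Z=1) weight 1/448
  (X=0, W=1, U=1, Y=2, Z=1) weight 1/448
  (X=0, W=1, U=2, Y=0, Z=0) weight 1/1344
  (X=0, W=1, U=2, Y=1, Z=0) weight 1/448
  … 136 more
Group by Z:
  weight(Z=0) = 23/320
  weight(Z=1) = 19/320
  weight(Z=2) = 19/160
Total weight = 23/320 + 19/320 + 19/160 = 1/4
P(Z=0 | obs) = 23/320 / 1/4 = 23/80
P(Z=1 | obs) = 19/320 / 1/4 = 19/80
P(Z=2 | obs) = 19/160 / 1/4 = 19/40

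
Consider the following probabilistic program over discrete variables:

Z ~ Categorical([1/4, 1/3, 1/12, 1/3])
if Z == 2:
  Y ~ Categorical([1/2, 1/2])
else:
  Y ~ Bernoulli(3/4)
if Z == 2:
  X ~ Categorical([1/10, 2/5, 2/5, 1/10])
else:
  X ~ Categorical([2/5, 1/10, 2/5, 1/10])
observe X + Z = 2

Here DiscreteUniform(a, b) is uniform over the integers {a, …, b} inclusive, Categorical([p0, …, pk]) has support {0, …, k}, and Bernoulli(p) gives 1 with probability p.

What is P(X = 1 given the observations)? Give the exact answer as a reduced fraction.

Enumerate traces; 6 have nonzero weight after conditioning:
  (Z=0, Y=0, X=2) weight 1/40
  (Z=0, Y=1, X=2) weight 3/40
  (Z=1, Y=0, X=1) weight 1/120
  (Z=1, Y=1, X=1) weight 1/40
  (Z=2, Y=0, X=0) weight 1/240
  (Z=2, Y=1, X=0) weight 1/240
Group by X:
  weight(X=0) = 1/120
  weight(X=1) = 1/30
  weight(X=2) = 1/10
Total weight = 1/120 + 1/30 + 1/10 = 17/120
P(X=0 | obs) = 1/120 / 17/120 = 1/17
P(X=1 | obs) = 1/30 / 17/120 = 4/17
P(X=2 | obs) = 1/10 / 17/120 = 12/17

P(X = 1 | obs) = 4/17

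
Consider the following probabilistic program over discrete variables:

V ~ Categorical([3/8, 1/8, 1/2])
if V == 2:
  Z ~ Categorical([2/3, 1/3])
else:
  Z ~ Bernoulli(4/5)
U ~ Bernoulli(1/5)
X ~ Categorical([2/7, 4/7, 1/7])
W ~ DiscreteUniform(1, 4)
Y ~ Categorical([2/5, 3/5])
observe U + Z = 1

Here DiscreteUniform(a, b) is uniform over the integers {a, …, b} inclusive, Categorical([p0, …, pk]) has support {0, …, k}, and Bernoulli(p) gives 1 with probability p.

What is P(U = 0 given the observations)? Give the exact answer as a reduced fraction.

P(U = 0 | obs) = 68/81

Enumerate traces; 144 have nonzero weight after conditioning:
  (V=0, Z=0, U=1, X=0, W=1, Y=0) weight 3/7000
  (V=0, Z=0, U=1, X=0, W=1, Y=1) weight 9/14000
  (V=0, Z=0, U=1, X=0, W=2, Y=0) weight 3/7000
  (V=0, Z=0, U=1, X=0, W=2, Y=1) weight 9/14000
  (V=0, Z=0, U=1, X=0, W=3, Y=0) weight 3/7000
  (V=0, Z=0, U=1, X=0, W=3, Y=1) weight 9/14000
  (V=0, Z=0, U=1, X=0, W=4, Y=0) weight 3/7000
  (V=0, Z=0, U=1, X=0, W=4, Y=1) weight 9/14000
  (V=0, Z=1, U=0, X=0, W=1, Y=0) weight 6/875
  … 135 more
Group by U:
  weight(U=0) = 34/75
  weight(U=1) = 13/150
Total weight = 34/75 + 13/150 = 27/50
P(U=0 | obs) = 34/75 / 27/50 = 68/81
P(U=1 | obs) = 13/150 / 27/50 = 13/81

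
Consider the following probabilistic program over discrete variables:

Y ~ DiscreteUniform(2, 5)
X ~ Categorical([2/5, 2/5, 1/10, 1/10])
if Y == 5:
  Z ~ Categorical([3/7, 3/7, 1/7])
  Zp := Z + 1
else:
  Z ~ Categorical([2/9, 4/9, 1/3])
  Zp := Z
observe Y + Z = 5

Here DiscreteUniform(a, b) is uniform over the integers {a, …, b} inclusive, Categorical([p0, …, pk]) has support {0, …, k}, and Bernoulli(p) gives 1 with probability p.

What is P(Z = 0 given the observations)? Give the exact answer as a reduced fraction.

Enumerate traces; 12 have nonzero weight after conditioning:
  (Y=3, X=0, Z=2) weight 1/30
  (Y=3, X=1, Z=2) weight 1/30
  (Y=3, X=2, Z=2) weight 1/120
  (Y=3, X=3, Z=2) weight 1/120
  (Y=4, X=0, Z=1) weight 2/45
  (Y=4, X=1, Z=1) weight 2/45
  (Y=4, X=2, Z=1) weight 1/90
  (Y=4, X=3, Z=1) weight 1/90
  (Y=5, X=0, Z=0) weight 3/70
  … 3 more
Group by Z:
  weight(Z=0) = 3/28
  weight(Z=1) = 1/9
  weight(Z=2) = 1/12
Total weight = 3/28 + 1/9 + 1/12 = 19/63
P(Z=0 | obs) = 3/28 / 19/63 = 27/76
P(Z=1 | obs) = 1/9 / 19/63 = 7/19
P(Z=2 | obs) = 1/12 / 19/63 = 21/76

P(Z = 0 | obs) = 27/76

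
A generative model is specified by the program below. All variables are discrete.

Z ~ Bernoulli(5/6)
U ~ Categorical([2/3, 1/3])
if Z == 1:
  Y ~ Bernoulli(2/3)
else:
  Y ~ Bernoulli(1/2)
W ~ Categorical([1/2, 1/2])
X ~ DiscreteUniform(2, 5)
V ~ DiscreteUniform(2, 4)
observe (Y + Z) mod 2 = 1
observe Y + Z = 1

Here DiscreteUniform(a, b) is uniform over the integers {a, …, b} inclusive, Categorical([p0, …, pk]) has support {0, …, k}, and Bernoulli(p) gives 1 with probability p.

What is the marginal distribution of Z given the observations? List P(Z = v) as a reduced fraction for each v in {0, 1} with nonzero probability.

P(Z=0) = 3/13, P(Z=1) = 10/13

Enumerate traces; 96 have nonzero weight after conditioning:
  (Z=0, U=0, Y=1, W=0, X=2, V=2) weight 1/432
  (Z=0, U=0, Y=1, W=0, X=2, V=3) weight 1/432
  (Z=0, U=0, Y=1, W=0, X=2, V=4) weight 1/432
  (Z=0, U=0, Y=1, W=0, X=3, V=2) weight 1/432
  (Z=0, U=0, Y=1, W=0, X=3, V=3) weight 1/432
  (Z=0, U=0, Y=1, W=0, X=3, V=4) weight 1/432
  (Z=0, U=0, Y=1, W=0, X=4, V=2) weight 1/432
  (Z=0, U=0, Y=1, W=0, X=4, V=3) weight 1/432
  (Z=1, U=0, Y=0, W=0, X=2, V=2) weight 5/648
  … 87 more
Group by Z:
  weight(Z=0) = 1/12
  weight(Z=1) = 5/18
Total weight = 1/12 + 5/18 = 13/36
P(Z=0 | obs) = 1/12 / 13/36 = 3/13
P(Z=1 | obs) = 5/18 / 13/36 = 10/13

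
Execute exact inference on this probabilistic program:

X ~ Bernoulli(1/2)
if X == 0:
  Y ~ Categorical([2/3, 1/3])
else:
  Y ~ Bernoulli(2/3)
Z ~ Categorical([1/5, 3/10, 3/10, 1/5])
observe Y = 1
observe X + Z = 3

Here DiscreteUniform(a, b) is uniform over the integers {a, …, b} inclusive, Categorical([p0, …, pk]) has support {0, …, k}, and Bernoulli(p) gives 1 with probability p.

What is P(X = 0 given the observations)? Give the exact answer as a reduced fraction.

P(X = 0 | obs) = 1/4

Enumerate traces; 2 have nonzero weight after conditioning:
  (X=0, Y=1, Z=3) weight 1/30
  (X=1, Y=1, Z=2) weight 1/10
Group by X:
  weight(X=0) = 1/30
  weight(X=1) = 1/10
Total weight = 1/30 + 1/10 = 2/15
P(X=0 | obs) = 1/30 / 2/15 = 1/4
P(X=1 | obs) = 1/10 / 2/15 = 3/4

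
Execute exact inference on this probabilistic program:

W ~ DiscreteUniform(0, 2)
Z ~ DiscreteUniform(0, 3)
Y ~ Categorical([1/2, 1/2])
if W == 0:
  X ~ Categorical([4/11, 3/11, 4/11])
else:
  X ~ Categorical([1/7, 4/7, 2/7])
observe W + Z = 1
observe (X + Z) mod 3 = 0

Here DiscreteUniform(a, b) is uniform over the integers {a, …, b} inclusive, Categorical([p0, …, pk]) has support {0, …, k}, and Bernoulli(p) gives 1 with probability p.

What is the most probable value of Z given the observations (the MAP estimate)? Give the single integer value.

argmax_v P(Z = v | obs) = 1

Enumerate traces; 4 have nonzero weight after conditioning:
  (W=0, Z=1, Y=0, X=2) weight 1/66
  (W=0, Z=1, Y=1, X=2) weight 1/66
  (W=1, Z=0, Y=0, X=0) weight 1/168
  (W=1, Z=0, Y=1, X=0) weight 1/168
Group by Z:
  weight(Z=0) = 1/84
  weight(Z=1) = 1/33
Total weight = 1/84 + 1/33 = 13/308
P(Z=0 | obs) = 1/84 / 13/308 = 11/39
P(Z=1 | obs) = 1/33 / 13/308 = 28/39
argmax = 1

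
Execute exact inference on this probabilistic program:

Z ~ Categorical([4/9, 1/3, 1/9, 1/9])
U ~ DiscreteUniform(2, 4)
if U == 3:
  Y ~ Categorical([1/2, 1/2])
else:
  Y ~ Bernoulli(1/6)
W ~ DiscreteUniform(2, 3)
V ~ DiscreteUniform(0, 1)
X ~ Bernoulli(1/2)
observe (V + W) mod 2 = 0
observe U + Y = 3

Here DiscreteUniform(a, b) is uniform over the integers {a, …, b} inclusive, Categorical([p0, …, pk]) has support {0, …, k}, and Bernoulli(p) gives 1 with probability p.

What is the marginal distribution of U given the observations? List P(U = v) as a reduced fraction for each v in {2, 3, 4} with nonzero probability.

P(U=2) = 1/4, P(U=3) = 3/4

Enumerate traces; 32 have nonzero weight after conditioning:
  (Z=0, U=2, Y=1, W=2, V=0, X=0) weight 1/324
  (Z=0, U=2, Y=1, W=2, V=0, X=1) weight 1/324
  (Z=0, U=2, Y=1, W=3, V=1, X=0) weight 1/324
  (Z=0, U=2, Y=1, W=3, V=1, X=1) weight 1/324
  (Z=0, U=3, Y=0, W=2, V=0, X=0) weight 1/108
  (Z=0, U=3, Y=0, W=2, V=0, X=1) weight 1/108
  (Z=0, U=3, Y=0, W=3, V=1, X=0) weight 1/108
  (Z=0, U=3, Y=0, W=3, V=1, X=1) weight 1/108
  … 24 more
Group by U:
  weight(U=2) = 1/36
  weight(U=3) = 1/12
Total weight = 1/36 + 1/12 = 1/9
P(U=2 | obs) = 1/36 / 1/9 = 1/4
P(U=3 | obs) = 1/12 / 1/9 = 3/4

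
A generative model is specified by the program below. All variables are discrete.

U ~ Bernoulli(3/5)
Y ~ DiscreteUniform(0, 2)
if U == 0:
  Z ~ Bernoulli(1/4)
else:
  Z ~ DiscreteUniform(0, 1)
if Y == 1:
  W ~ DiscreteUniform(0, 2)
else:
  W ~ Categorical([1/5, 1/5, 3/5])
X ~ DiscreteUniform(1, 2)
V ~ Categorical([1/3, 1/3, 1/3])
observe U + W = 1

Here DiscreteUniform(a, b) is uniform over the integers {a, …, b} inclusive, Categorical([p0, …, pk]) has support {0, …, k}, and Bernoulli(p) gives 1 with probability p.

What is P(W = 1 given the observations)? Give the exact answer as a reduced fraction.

P(W = 1 | obs) = 2/5

Enumerate traces; 72 have nonzero weight after conditioning:
  (U=0, Y=0, Z=0, W=1, X=1, V=0) weight 1/300
  (U=0, Y=0, Z=0, W=1, X=1, V=1) weight 1/300
  (U=0, Y=0, Z=0, W=1, X=1, V=2) weight 1/300
  (U=0, Y=0, Z=0, W=1, X=2, V=0) weight 1/300
  (U=0, Y=0, Z=0, W=1, X=2, V=1) weight 1/300
  (U=0, Y=0, Z=0, W=1, X=2, V=2) weight 1/300
  (U=0, Y=0, Z=1, W=1, X=1, V=0) weight 1/900
  (U=0, Y=0, Z=1, W=1, X=1, V=1) weight 1/900
  (U=1, Y=0, Z=0, W=0, X=1, V=0) weight 1/300
  … 63 more
Group by W:
  weight(W=0) = 11/75
  weight(W=1) = 22/225
Total weight = 11/75 + 22/225 = 11/45
P(W=0 | obs) = 11/75 / 11/45 = 3/5
P(W=1 | obs) = 22/225 / 11/45 = 2/5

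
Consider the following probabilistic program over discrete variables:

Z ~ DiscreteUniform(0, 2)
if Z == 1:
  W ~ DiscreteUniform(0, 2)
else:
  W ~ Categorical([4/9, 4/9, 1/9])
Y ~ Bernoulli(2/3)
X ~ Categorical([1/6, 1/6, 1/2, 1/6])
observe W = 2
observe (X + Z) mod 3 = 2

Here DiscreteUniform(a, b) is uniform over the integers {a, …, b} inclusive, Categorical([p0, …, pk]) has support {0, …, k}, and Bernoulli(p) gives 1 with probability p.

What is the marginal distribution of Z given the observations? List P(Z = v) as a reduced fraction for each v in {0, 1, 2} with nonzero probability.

P(Z=0) = 3/8, P(Z=1) = 3/8, P(Z=2) = 1/4

Enumerate traces; 8 have nonzero weight after conditioning:
  (Z=0, W=2, Y=0, X=2) weight 1/162
  (Z=0, W=2, Y=1, X=2) weight 1/81
  (Z=1, W=2, Y=0, X=1) weight 1/162
  (Z=1, W=2, Y=1, X=1) weight 1/81
  (Z=2, W=2, Y=0, X=0) weight 1/486
  (Z=2, W=2, Y=0, X=3) weight 1/486
  (Z=2, W=2, Y=1, X=0) weight 1/243
  (Z=2, W=2, Y=1, X=3) weight 1/243
Group by Z:
  weight(Z=0) = 1/54
  weight(Z=1) = 1/54
  weight(Z=2) = 1/81
Total weight = 1/54 + 1/54 + 1/81 = 4/81
P(Z=0 | obs) = 1/54 / 4/81 = 3/8
P(Z=1 | obs) = 1/54 / 4/81 = 3/8
P(Z=2 | obs) = 1/81 / 4/81 = 1/4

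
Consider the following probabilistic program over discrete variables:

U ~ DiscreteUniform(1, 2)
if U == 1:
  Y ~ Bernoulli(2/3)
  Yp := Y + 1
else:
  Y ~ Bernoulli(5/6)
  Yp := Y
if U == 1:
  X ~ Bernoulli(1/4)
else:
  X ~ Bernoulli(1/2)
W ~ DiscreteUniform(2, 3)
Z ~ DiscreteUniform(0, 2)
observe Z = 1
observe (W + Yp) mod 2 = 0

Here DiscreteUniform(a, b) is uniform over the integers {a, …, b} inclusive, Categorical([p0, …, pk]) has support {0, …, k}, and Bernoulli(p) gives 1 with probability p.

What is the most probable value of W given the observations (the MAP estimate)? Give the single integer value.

Enumerate traces; 8 have nonzero weight after conditioning:
  (U=1, Y=0, X=0, W=3, Z=1) weight 1/48
  (U=1, Y=0, X=1, W=3, Z=1) weight 1/144
  (U=1, Y=1, X=0, W=2, Z=1) weight 1/24
  (U=1, Y=1, X=1, W=2, Z=1) weight 1/72
  (U=2, Y=0, X=0, W=2, Z=1) weight 1/144
  (U=2, Y=0, X=1, W=2, Z=1) weight 1/144
  (U=2, Y=1, X=0, W=3, Z=1) weight 5/144
  (U=2, Y=1, X=1, W=3, Z=1) weight 5/144
Group by W:
  weight(W=2) = 5/72
  weight(W=3) = 7/72
Total weight = 5/72 + 7/72 = 1/6
P(W=2 | obs) = 5/72 / 1/6 = 5/12
P(W=3 | obs) = 7/72 / 1/6 = 7/12
argmax = 3

argmax_v P(W = v | obs) = 3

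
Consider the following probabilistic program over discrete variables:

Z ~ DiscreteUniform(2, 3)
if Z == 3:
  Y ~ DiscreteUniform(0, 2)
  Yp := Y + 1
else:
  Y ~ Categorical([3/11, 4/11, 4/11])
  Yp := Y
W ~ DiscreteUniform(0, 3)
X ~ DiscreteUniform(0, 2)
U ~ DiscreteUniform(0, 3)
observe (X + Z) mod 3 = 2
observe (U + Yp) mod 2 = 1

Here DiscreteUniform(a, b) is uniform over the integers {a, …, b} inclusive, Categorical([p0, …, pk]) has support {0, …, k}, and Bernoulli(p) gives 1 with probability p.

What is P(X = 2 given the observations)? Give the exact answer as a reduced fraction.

Enumerate traces; 48 have nonzero weight after conditioning:
  (Z=2, Y=0, W=0, X=0, U=1) weight 1/352
  (Z=2, Y=0, W=0, X=0, U=3) weight 1/352
  (Z=2, Y=0, W=1, X=0, U=1) weight 1/352
  (Z=2, Y=0, W=1, X=0, U=3) weight 1/352
  (Z=2, Y=0, W=2, X=0, U=1) weight 1/352
  (Z=2, Y=0, W=2, X=0, U=3) weight 1/352
  (Z=2, Y=0, W=3, X=0, U=1) weight 1/352
  (Z=2, Y=0, W=3, X=0, U=3) weight 1/352
  (Z=3, Y=0, W=0, X=2, U=0) weight 1/288
  … 39 more
Group by X:
  weight(X=0) = 1/12
  weight(X=2) = 1/12
Total weight = 1/12 + 1/12 = 1/6
P(X=0 | obs) = 1/12 / 1/6 = 1/2
P(X=2 | obs) = 1/12 / 1/6 = 1/2

P(X = 2 | obs) = 1/2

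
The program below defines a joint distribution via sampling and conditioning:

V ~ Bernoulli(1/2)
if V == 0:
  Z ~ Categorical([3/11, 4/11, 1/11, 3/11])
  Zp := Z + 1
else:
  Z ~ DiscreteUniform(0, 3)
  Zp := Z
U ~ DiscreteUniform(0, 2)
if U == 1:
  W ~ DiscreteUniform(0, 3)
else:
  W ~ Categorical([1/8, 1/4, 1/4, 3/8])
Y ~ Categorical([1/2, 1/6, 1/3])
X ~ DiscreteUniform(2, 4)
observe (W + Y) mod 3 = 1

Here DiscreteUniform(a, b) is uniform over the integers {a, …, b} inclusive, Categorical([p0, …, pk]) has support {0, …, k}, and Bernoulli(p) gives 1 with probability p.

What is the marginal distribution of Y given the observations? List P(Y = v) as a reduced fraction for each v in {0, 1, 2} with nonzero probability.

P(Y=0) = 3/7, P(Y=1) = 2/7, P(Y=2) = 2/7

Enumerate traces; 288 have nonzero weight after conditioning:
  (V=0, Z=0, U=0, W=0, Y=1, X=2) weight 1/3168
  (V=0, Z=0, U=0, W=0, Y=1, X=3) weight 1/3168
  (V=0, Z=0, U=0, W=0, Y=1, X=4) weight 1/3168
  (V=0, Z=0, U=0, W=1, Y=0, X=2) weight 1/528
  (V=0, Z=0, U=0, W=1, Y=0, X=3) weight 1/528
  (V=0, Z=0, U=0, W=1, Y=0, X=4) weight 1/528
  (V=0, Z=0, U=0, W=2, Y=2, X=2) weight 1/792
  (V=0, Z=0, U=0, W=2, Y=2, X=3) weight 1/792
  … 280 more
Group by Y:
  weight(Y=0) = 1/8
  weight(Y=1) = 1/12
  weight(Y=2) = 1/12
Total weight = 1/8 + 1/12 + 1/12 = 7/24
P(Y=0 | obs) = 1/8 / 7/24 = 3/7
P(Y=1 | obs) = 1/12 / 7/24 = 2/7
P(Y=2 | obs) = 1/12 / 7/24 = 2/7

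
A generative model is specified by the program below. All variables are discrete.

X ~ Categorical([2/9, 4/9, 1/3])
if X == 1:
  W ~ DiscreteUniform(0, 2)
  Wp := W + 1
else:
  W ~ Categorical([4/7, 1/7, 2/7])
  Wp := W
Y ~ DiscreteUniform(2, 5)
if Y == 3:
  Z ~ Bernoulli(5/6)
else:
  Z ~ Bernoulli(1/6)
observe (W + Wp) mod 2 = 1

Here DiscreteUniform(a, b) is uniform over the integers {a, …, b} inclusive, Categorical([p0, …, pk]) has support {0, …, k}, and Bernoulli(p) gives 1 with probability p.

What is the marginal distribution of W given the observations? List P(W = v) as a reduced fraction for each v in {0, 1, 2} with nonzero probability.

Enumerate traces; 24 have nonzero weight after conditioning:
  (X=1, W=0, Y=2, Z=0) weight 5/162
  (X=1, W=0, Y=2, Z=1) weight 1/162
  (X=1, W=0, Y=3, Z=0) weight 1/162
  (X=1, W=0, Y=3, Z=1) weight 5/162
  (X=1, W=0, Y=4, Z=0) weight 5/162
  (X=1, W=0, Y=4, Z=1) weight 1/162
  (X=1, W=0, Y=5, Z=0) weight 5/162
  (X=1, W=0, Y=5, Z=1) weight 1/162
  (X=1, W=1, Y=2, Z=0) weight 5/162
  (X=1, W=2, Y=2, Z=0) weight 5/162
  … 14 more
Group by W:
  weight(W=0) = 4/27
  weight(W=1) = 4/27
  weight(W=2) = 4/27
Total weight = 4/27 + 4/27 + 4/27 = 4/9
P(W=0 | obs) = 4/27 / 4/9 = 1/3
P(W=1 | obs) = 4/27 / 4/9 = 1/3
P(W=2 | obs) = 4/27 / 4/9 = 1/3

P(W=0) = 1/3, P(W=1) = 1/3, P(W=2) = 1/3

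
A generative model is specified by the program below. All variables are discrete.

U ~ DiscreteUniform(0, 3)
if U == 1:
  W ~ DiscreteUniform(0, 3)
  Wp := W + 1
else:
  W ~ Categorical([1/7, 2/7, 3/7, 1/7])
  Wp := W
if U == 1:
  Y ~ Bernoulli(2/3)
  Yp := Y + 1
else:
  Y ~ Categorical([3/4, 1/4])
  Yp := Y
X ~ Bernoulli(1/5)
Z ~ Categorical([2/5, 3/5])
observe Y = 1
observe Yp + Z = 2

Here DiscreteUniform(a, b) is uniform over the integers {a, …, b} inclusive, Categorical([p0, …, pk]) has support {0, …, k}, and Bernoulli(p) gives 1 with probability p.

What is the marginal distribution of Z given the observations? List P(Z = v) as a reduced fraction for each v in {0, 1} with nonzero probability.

P(Z=0) = 16/43, P(Z=1) = 27/43

Enumerate traces; 32 have nonzero weight after conditioning:
  (U=0, W=0, Y=1, X=0, Z=1) weight 3/700
  (U=0, W=0, Y=1, X=1, Z=1) weight 3/2800
  (U=0, W=1, Y=1, X=0, Z=1) weight 3/350
  (U=0, W=1, Y=1, X=1, Z=1) weight 3/1400
  (U=0, W=2, Y=1, X=0, Z=1) weight 9/700
  (U=0, W=2, Y=1, X=1, Z=1) weight 9/2800
  (U=0, W=3, Y=1, X=0, Z=1) weight 3/700
  (U=0, W=3, Y=1, X=1, Z=1) weight 3/2800
  (U=1, W=0, Y=1, X=0, Z=0) weight 1/75
  … 23 more
Group by Z:
  weight(Z=0) = 1/15
  weight(Z=1) = 9/80
Total weight = 1/15 + 9/80 = 43/240
P(Z=0 | obs) = 1/15 / 43/240 = 16/43
P(Z=1 | obs) = 9/80 / 43/240 = 27/43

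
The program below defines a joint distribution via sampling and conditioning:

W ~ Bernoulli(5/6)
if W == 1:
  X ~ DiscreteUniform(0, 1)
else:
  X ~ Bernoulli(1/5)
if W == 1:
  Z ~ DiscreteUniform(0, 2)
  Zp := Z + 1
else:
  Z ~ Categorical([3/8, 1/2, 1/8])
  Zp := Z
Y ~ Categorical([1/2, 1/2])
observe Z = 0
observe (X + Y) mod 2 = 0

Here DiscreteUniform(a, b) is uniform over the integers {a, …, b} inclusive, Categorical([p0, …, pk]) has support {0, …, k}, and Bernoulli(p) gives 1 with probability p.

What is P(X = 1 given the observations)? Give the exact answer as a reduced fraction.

Enumerate traces; 4 have nonzero weight after conditioning:
  (W=0, X=0, Z=0, Y=0) weight 1/40
  (W=0, X=1, Z=0, Y=1) weight 1/160
  (W=1, X=0, Z=0, Y=0) weight 5/72
  (W=1, X=1, Z=0, Y=1) weight 5/72
Group by X:
  weight(X=0) = 17/180
  weight(X=1) = 109/1440
Total weight = 17/180 + 109/1440 = 49/288
P(X=0 | obs) = 17/180 / 49/288 = 136/245
P(X=1 | obs) = 109/1440 / 49/288 = 109/245

P(X = 1 | obs) = 109/245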